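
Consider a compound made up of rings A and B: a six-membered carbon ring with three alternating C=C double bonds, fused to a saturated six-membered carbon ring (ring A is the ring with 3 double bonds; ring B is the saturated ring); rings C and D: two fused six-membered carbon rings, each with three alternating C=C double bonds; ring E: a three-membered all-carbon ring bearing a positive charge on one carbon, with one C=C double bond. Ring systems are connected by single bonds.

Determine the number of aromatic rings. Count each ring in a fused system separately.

4

Ring A is fully conjugated (every ring atom contributes a p orbital); 3 ring double bonds give 6 π electrons. Since 6 = 4n+2 (n=1), ring A is aromatic (benzene ring).
Ring B has four sp³ carbons, so it is not fully conjugated — not aromatic (cyclohexane ring).
Rings C and D form a fused bicyclic system with 10 sp² atoms and 10 π electrons from ring double bonds. 10 = 4(2)+2, so the system is aromatic and both rings count as aromatic (naphthalene).
Ring E is planar and fully conjugated; 1 ring double bond (2 π electrons) plus the carbocation's empty p orbital (0, but keeps the ring conjugated) give 2 π electrons. That satisfies 4n+2 with n=0, so ring E is aromatic (cyclopropenyl cation).
Aromatic: A, C, D, E. Total: 4.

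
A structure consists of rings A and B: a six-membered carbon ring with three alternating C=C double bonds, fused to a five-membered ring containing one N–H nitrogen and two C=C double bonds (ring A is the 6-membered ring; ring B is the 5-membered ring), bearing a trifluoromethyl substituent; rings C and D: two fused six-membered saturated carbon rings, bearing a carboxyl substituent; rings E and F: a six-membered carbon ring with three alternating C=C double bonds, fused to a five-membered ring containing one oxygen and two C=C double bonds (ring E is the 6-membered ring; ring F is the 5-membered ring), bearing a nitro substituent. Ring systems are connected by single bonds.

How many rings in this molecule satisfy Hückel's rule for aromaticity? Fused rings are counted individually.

4

Rings A and B form a fused bicyclic system (with one N–H) with 9 sp² atoms and 10 π electrons from ring double bonds plus a heteroatom lone pair. 10 = 4(2)+2, so the system is aromatic and both rings count as aromatic (indole).
Ring C has only sp³ atoms, so it is not fully conjugated — not aromatic (cyclohexane ring).
Ring D has only sp³ atoms, so it is not fully conjugated — not aromatic (cyclohexane ring).
Rings E and F form a fused bicyclic system (with one oxygen) with 9 sp² atoms and 10 π electrons from ring double bonds plus a heteroatom lone pair. 10 = 4(2)+2, so the system is aromatic and both rings count as aromatic (benzofuran).
Aromatic: A, B, E, F. Total: 4.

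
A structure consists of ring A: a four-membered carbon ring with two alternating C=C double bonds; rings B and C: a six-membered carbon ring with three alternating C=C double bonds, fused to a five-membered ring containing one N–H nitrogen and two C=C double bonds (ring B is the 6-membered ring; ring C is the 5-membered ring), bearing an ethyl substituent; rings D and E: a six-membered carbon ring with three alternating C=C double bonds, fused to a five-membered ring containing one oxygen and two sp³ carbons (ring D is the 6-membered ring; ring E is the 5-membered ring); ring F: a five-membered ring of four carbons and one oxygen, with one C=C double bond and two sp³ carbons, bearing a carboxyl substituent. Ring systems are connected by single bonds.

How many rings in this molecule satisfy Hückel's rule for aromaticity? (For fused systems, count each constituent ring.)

3

Ring A has only sp² ring atoms; a planar conformation would have a fully conjugated π system of 4 electrons. But 4 = 4(1), which is 4n not 4n+2, so ring A is not aromatic (cyclobutadiene) — cyclobutadiene is antiaromatic and distorts to a rectangle.
Rings B and C form a fused bicyclic system (with one N–H) with 9 sp² atoms and 10 π electrons from ring double bonds plus a heteroatom lone pair. 10 = 4(2)+2, so the system is aromatic and both rings count as aromatic (indole).
Ring D is planar and fully conjugated; 3 ring double bonds give 6 π electrons. 6 = 4(1)+2, so ring D is aromatic (benzene ring).
Ring E has two sp³ carbons, so it is not fully conjugated — not aromatic (oxolane ring).
Ring F has two sp³ carbons, so it is not fully conjugated — not aromatic (2,3-dihydrofuran).
Aromatic: B, C, D. Total: 3.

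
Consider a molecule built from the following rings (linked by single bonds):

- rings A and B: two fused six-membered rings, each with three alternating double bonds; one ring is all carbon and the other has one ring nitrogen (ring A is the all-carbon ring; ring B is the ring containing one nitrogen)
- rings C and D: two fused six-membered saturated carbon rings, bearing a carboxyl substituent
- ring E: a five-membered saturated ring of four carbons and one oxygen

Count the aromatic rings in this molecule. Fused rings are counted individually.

2

Rings A and B form a fused bicyclic system (with one nitrogen) with 10 sp² atoms and 10 π electrons from ring double bonds. 10 = 4(2)+2, so the system is aromatic and both rings count as aromatic (quinoline).
Ring C has only sp³ atoms, so it is not fully conjugated — not aromatic (cyclohexane ring).
Ring D has only sp³ atoms, so it is not fully conjugated — not aromatic (cyclohexane ring).
Ring E has only sp³ atoms, so it is not fully conjugated — not aromatic (tetrahydrofuran).
Aromatic: A, B. Total: 2.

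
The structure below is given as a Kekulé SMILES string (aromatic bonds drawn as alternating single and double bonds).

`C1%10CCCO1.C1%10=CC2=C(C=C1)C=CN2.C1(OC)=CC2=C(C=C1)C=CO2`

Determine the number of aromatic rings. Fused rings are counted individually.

The SMILES encodes a five-membered saturated ring of four carbons and one oxygen; a six-membered carbon ring with three alternating C=C double bonds, fused to a five-membered ring containing one N–H nitrogen and two C=C double bonds; a six-membered carbon ring with three alternating C=C double bonds, fused to a five-membered ring containing one oxygen and two C=C double bonds.
The 5-membered ring with one oxygen has only sp³ atoms, so it is not fully conjugated — not aromatic (tetrahydrofuran).
The fused 6/5-membered bicyclic (with one N–H) is a single π system with 9 sp² atoms and 10 π electrons from ring double bonds plus a heteroatom lone pair. 10 = 4(2)+2, so the system is aromatic and both rings count as aromatic (indole).
The fused 6/5-membered bicyclic (with one oxygen) is a single π system with 9 sp² atoms and 10 π electrons from ring double bonds plus a heteroatom lone pair. 10 = 4(2)+2, so the system is aromatic and both rings count as aromatic (benzofuran).
4 of the 5 rings are aromatic. Total: 4.

4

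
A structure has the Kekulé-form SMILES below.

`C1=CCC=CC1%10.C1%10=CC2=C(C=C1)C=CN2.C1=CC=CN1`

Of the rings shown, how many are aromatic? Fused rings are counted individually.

The SMILES encodes a six-membered carbon ring with two isolated C=C double bonds and two sp³ carbons; a six-membered carbon ring with three alternating C=C double bonds, fused to a five-membered ring containing one N–H nitrogen and two C=C double bonds; a five-membered ring of four carbons and one nitrogen bearing a hydrogen, with two C=C double bonds.
The 6-membered ring has two sp³ carbons, so it is not fully conjugated — not aromatic (1,4-cyclohexadiene).
The fused 6/5-membered bicyclic (with one N–H) is a single π system with 9 sp² atoms and 10 π electrons from ring double bonds plus a heteroatom lone pair. 10 = 4(2)+2, so the system is aromatic and both rings count as aromatic (indole).
The 5-membered ring with one N–H has a continuous p-orbital overlap around the ring; 2 ring double bonds (4 π electrons) plus a heteroatom lone pair (2) give 6 π electrons. Since 6 = 4n+2 (n=1), it is aromatic (pyrrole).
3 of the 4 rings are aromatic. Total: 3.

3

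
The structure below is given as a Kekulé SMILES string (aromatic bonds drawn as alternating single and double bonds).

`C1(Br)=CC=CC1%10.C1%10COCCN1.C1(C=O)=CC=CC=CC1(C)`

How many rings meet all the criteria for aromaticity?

0

The SMILES encodes a five-membered carbon ring with two conjugated C=C double bonds and one sp³ carbon; a six-membered saturated ring with an oxygen and an N–H nitrogen at positions 1 and 4; a seven-membered carbon ring with three C=C double bonds and one sp³ carbon.
The 5-membered ring has one sp³ carbon, so it is not fully conjugated — not aromatic (cyclopentadiene).
The 6-membered ring with one oxygen and one N–H (1,4) has only sp³ atoms, so it is not fully conjugated — not aromatic (morpholine).
The 7-membered ring has one sp³ carbon, so it is not fully conjugated — not aromatic (cycloheptatriene).
None of the rings are aromatic. Total: 0.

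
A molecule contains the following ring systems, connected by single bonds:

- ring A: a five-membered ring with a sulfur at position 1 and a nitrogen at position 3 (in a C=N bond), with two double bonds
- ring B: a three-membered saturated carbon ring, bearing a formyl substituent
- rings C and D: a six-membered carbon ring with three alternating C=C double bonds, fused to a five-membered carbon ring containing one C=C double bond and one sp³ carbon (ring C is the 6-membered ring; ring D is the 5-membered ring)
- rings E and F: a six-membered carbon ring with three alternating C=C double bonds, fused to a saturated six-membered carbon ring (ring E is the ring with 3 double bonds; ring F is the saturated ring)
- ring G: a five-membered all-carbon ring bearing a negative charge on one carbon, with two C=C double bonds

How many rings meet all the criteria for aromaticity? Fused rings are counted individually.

4

Ring A has a continuous p-orbital overlap around the ring; 2 ring double bonds (4 π electrons) plus a heteroatom lone pair (2) give 6 π electrons. 6 = 4(1)+2, so ring A is aromatic (thiazole).
Ring B has only sp³ atoms, so it is not fully conjugated — not aromatic (cyclopropane).
Ring C is fully conjugated (every ring atom contributes a p orbital); 3 ring double bonds give 6 π electrons. That satisfies 4n+2 with n=1, so ring C is aromatic (benzene ring).
Ring D has one sp³ carbon, so it is not fully conjugated — not aromatic (cyclopentene ring).
Ring E is fully conjugated (every ring atom contributes a p orbital); 3 ring double bonds give 6 π electrons. That satisfies 4n+2 with n=1, so ring E is aromatic (benzene ring).
Ring F has four sp³ carbons, so it is not fully conjugated — not aromatic (cyclohexane ring).
Ring G has a continuous p-orbital overlap around the ring; 2 ring double bonds (4 π electrons) plus the carbanion lone pair (2) give 6 π electrons. That satisfies 4n+2 with n=1, so ring G is aromatic (cyclopentadienyl anion).
Aromatic: A, C, E, G. Total: 4.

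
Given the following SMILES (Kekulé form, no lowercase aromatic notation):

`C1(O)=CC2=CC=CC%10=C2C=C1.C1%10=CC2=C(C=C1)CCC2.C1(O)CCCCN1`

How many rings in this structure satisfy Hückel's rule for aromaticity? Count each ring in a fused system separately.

The SMILES encodes two fused six-membered carbon rings, each with three alternating C=C double bonds; a six-membered carbon ring with three alternating C=C double bonds, fused to a saturated five-membered carbon ring; a six-membered saturated ring of five carbons and one N–H nitrogen.
The fused 6/6-membered bicyclic is a single π system with 10 sp² atoms and 10 π electrons from ring double bonds. 10 = 4(2)+2, so the system is aromatic and both rings count as aromatic (naphthalene).
The 6-membered ring is planar and fully conjugated; 3 ring double bonds give 6 π electrons. Since 6 = 4n+2 (n=1), it is aromatic (benzene ring).
The 5-membered ring has three sp³ carbons, so it is not fully conjugated — not aromatic (cyclopentane ring).
The 6-membered ring with one N–H has only sp³ atoms, so it is not fully conjugated — not aromatic (piperidine).
3 of the 5 rings are aromatic. Total: 3.

3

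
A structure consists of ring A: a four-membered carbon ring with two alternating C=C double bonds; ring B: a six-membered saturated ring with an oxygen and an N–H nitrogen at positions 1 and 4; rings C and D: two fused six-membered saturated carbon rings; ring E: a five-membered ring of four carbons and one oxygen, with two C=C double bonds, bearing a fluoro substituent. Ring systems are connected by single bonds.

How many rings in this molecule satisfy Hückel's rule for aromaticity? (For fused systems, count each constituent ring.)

1

Ring A has only sp² ring atoms; a planar conformation would have a fully conjugated π system of 4 electrons. But 4 = 4(1), which is 4n not 4n+2, so ring A is not aromatic (cyclobutadiene) — cyclobutadiene is antiaromatic and distorts to a rectangle.
Ring B has only sp³ atoms, so it is not fully conjugated — not aromatic (morpholine).
Ring C has only sp³ atoms, so it is not fully conjugated — not aromatic (cyclohexane ring).
Ring D has only sp³ atoms, so it is not fully conjugated — not aromatic (cyclohexane ring).
Ring E is planar and fully conjugated; 2 ring double bonds (4 π electrons) plus a heteroatom lone pair (2) give 6 π electrons. That satisfies 4n+2 with n=1, so ring E is aromatic (furan).
Aromatic: E. Total: 1.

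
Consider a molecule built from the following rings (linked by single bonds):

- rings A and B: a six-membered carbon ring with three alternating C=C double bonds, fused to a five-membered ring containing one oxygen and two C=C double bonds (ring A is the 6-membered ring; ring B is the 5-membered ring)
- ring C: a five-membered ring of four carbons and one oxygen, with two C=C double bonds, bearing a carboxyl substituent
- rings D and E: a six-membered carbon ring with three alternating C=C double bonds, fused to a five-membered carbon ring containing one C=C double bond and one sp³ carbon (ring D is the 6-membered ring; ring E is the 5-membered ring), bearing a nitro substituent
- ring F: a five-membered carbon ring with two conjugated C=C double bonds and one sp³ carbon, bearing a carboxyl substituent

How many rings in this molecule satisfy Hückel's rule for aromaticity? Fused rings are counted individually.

4

Rings A and B form a fused bicyclic system (with one oxygen) with 9 sp² atoms and 10 π electrons from ring double bonds plus a heteroatom lone pair. 10 = 4(2)+2, so the system is aromatic and both rings count as aromatic (benzofuran).
Ring C has a continuous p-orbital overlap around the ring; 2 ring double bonds (4 π electrons) plus a heteroatom lone pair (2) give 6 π electrons. That satisfies 4n+2 with n=1, so ring C is aromatic (furan).
Ring D is planar and fully conjugated; 3 ring double bonds give 6 π electrons. Since 6 = 4n+2 (n=1), ring D is aromatic (benzene ring).
Ring E has one sp³ carbon, so it is not fully conjugated — not aromatic (cyclopentene ring).
Ring F has one sp³ carbon, so it is not fully conjugated — not aromatic (cyclopentadiene).
Aromatic: A, B, C, D. Total: 4.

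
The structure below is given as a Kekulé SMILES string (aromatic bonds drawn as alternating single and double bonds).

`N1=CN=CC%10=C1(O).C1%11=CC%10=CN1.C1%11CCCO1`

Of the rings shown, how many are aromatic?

2

The SMILES encodes a six-membered ring with nitrogens at positions 1 and 3 and three alternating double bonds; a five-membered ring of four carbons and one nitrogen bearing a hydrogen, with two C=C double bonds; a five-membered saturated ring of four carbons and one oxygen.
The 6-membered ring with two nitrogens (1,3) is fully conjugated (every ring atom contributes a p orbital); 3 ring double bonds give 6 π electrons. Since 6 = 4n+2 (n=1), it is aromatic (pyrimidine).
The 5-membered ring with one N–H is fully conjugated (every ring atom contributes a p orbital); 2 ring double bonds (4 π electrons) plus a heteroatom lone pair (2) give 6 π electrons. That satisfies 4n+2 with n=1, so it is aromatic (pyrrole).
The 5-membered ring with one oxygen has only sp³ atoms, so it is not fully conjugated — not aromatic (tetrahydrofuran).
2 of the 3 rings are aromatic. Total: 2.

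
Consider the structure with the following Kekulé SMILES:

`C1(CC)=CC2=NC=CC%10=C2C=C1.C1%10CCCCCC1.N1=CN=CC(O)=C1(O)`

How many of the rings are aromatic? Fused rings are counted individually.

3

The SMILES encodes two fused six-membered rings, each with three alternating double bonds; one ring is all carbon and the other has one ring nitrogen; a seven-membered saturated carbon ring; a six-membered ring with nitrogens at positions 1 and 3 and three alternating double bonds.
The fused 6/6-membered bicyclic (with one nitrogen) is a single π system with 10 sp² atoms and 10 π electrons from ring double bonds. 10 = 4(2)+2, so the system is aromatic and both rings count as aromatic (quinoline).
The 7-membered ring has only sp³ atoms, so it is not fully conjugated — not aromatic (cycloheptane).
The 6-membered ring with two nitrogens (1,3) has a continuous p-orbital overlap around the ring; 3 ring double bonds give 6 π electrons. Since 6 = 4n+2 (n=1), it is aromatic (pyrimidine).
3 of the 4 rings are aromatic. Total: 3.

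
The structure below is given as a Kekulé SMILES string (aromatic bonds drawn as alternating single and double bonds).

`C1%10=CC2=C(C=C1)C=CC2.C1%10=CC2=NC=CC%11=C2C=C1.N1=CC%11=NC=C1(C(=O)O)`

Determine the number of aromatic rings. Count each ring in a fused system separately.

The SMILES encodes a six-membered carbon ring with three alternating C=C double bonds, fused to a five-membered carbon ring containing one C=C double bond and one sp³ carbon; two fused six-membered rings, each with three alternating double bonds; one ring is all carbon and the other has one ring nitrogen; a six-membered ring with nitrogens at positions 1 and 4 and three alternating double bonds.
The 6-membered ring has a continuous p-orbital overlap around the ring; 3 ring double bonds give 6 π electrons. That satisfies 4n+2 with n=1, so it is aromatic (benzene ring).
The 5-membered ring has one sp³ carbon, so it is not fully conjugated — not aromatic (cyclopentene ring).
The fused 6/6-membered bicyclic (with one nitrogen) is a single π system with 10 sp² atoms and 10 π electrons from ring double bonds. 10 = 4(2)+2, so the system is aromatic and both rings count as aromatic (quinoline).
The 6-membered ring with two nitrogens (1,4) is planar and fully conjugated; 3 ring double bonds give 6 π electrons. That satisfies 4n+2 with n=1, so it is aromatic (pyrazine).
4 of the 5 rings are aromatic. Total: 4.

4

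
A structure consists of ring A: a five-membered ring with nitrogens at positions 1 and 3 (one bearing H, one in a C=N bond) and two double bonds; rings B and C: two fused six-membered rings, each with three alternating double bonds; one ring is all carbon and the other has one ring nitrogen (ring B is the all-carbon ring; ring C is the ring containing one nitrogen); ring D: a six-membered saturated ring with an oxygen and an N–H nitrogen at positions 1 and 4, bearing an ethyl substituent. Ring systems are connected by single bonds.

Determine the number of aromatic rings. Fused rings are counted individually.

Ring A is fully conjugated (every ring atom contributes a p orbital); 2 ring double bonds (4 π electrons) plus a heteroatom lone pair (2) give 6 π electrons. Since 6 = 4n+2 (n=1), ring A is aromatic (imidazole).
Rings B and C form a fused bicyclic system (with one nitrogen) with 10 sp² atoms and 10 π electrons from ring double bonds. 10 = 4(2)+2, so the system is aromatic and both rings count as aromatic (quinoline).
Ring D has only sp³ atoms, so it is not fully conjugated — not aromatic (morpholine).
Aromatic: A, B, C. Total: 3.

3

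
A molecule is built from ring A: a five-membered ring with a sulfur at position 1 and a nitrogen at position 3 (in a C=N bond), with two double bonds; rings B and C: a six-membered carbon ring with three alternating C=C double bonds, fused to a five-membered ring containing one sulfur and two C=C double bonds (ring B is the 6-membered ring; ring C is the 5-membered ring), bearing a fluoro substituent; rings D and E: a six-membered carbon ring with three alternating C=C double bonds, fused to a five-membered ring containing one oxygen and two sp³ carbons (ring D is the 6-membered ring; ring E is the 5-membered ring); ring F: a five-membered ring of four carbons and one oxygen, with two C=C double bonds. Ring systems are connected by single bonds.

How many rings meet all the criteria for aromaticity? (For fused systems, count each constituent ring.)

5

Ring A is fully conjugated (every ring atom contributes a p orbital); 2 ring double bonds (4 π electrons) plus a heteroatom lone pair (2) give 6 π electrons. That satisfies 4n+2 with n=1, so ring A is aromatic (thiazole).
Rings B and C form a fused bicyclic system (with one sulfur) with 9 sp² atoms and 10 π electrons from ring double bonds plus a heteroatom lone pair. 10 = 4(2)+2, so the system is aromatic and both rings count as aromatic (benzothiophene).
Ring D is fully conjugated (every ring atom contributes a p orbital); 3 ring double bonds give 6 π electrons. That satisfies 4n+2 with n=1, so ring D is aromatic (benzene ring).
Ring E has two sp³ carbons, so it is not fully conjugated — not aromatic (oxolane ring).
Ring F has a continuous p-orbital overlap around the ring; 2 ring double bonds (4 π electrons) plus a heteroatom lone pair (2) give 6 π electrons. Since 6 = 4n+2 (n=1), ring F is aromatic (furan).
Aromatic: A, B, C, D, F. Total: 5.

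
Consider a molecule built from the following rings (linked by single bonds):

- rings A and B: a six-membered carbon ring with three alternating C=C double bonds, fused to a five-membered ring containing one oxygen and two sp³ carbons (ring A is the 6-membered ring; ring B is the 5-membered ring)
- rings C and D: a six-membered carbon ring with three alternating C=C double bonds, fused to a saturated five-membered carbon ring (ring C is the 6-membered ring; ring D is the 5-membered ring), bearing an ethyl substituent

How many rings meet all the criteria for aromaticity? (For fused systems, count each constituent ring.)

2

Ring A is planar and fully conjugated; 3 ring double bonds give 6 π electrons. 6 = 4(1)+2, so ring A is aromatic (benzene ring).
Ring B has two sp³ carbons, so it is not fully conjugated — not aromatic (oxolane ring).
Ring C is fully conjugated (every ring atom contributes a p orbital); 3 ring double bonds give 6 π electrons. That satisfies 4n+2 with n=1, so ring C is aromatic (benzene ring).
Ring D has three sp³ carbons, so it is not fully conjugated — not aromatic (cyclopentane ring).
Aromatic: A, C. Total: 2.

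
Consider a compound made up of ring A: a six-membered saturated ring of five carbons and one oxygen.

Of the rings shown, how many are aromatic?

Ring A has only sp³ atoms, so it is not fully conjugated — not aromatic (tetrahydropyran).

0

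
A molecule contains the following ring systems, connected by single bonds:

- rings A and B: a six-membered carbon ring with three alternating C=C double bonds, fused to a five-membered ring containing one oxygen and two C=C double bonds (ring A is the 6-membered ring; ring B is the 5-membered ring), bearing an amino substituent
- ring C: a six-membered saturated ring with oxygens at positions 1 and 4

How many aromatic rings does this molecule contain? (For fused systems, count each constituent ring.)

Rings A and B form a fused bicyclic system (with one oxygen) with 9 sp² atoms and 10 π electrons from ring double bonds plus a heteroatom lone pair. 10 = 4(2)+2, so the system is aromatic and both rings count as aromatic (benzofuran).
Ring C has only sp³ atoms, so it is not fully conjugated — not aromatic (1,4-dioxane).
Aromatic: A, B. Total: 2.

2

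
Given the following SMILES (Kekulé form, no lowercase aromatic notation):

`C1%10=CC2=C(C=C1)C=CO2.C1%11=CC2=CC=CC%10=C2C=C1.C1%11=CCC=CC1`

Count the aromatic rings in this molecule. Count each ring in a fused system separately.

4

The SMILES encodes a six-membered carbon ring with three alternating C=C double bonds, fused to a five-membered ring containing one oxygen and two C=C double bonds; two fused six-membered carbon rings, each with three alternating C=C double bonds; a six-membered carbon ring with two isolated C=C double bonds and two sp³ carbons.
The fused 6/5-membered bicyclic (with one oxygen) is a single π system with 9 sp² atoms and 10 π electrons from ring double bonds plus a heteroatom lone pair. 10 = 4(2)+2, so the system is aromatic and both rings count as aromatic (benzofuran).
The fused 6/6-membered bicyclic is a single π system with 10 sp² atoms and 10 π electrons from ring double bonds. 10 = 4(2)+2, so the system is aromatic and both rings count as aromatic (naphthalene).
The 6-membered ring has two sp³ carbons, so it is not fully conjugated — not aromatic (1,4-cyclohexadiene).
4 of the 5 rings are aromatic. Total: 4.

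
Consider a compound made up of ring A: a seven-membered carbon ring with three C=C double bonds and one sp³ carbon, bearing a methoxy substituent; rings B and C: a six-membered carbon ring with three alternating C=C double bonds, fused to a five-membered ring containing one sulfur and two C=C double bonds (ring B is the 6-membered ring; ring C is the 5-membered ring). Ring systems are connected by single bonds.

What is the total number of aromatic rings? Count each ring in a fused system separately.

2

Ring A has one sp³ carbon, so it is not fully conjugated — not aromatic (cycloheptatriene).
Rings B and C form a fused bicyclic system (with one sulfur) with 9 sp² atoms and 10 π electrons from ring double bonds plus a heteroatom lone pair. 10 = 4(2)+2, so the system is aromatic and both rings count as aromatic (benzothiophene).
Aromatic: B, C. Total: 2.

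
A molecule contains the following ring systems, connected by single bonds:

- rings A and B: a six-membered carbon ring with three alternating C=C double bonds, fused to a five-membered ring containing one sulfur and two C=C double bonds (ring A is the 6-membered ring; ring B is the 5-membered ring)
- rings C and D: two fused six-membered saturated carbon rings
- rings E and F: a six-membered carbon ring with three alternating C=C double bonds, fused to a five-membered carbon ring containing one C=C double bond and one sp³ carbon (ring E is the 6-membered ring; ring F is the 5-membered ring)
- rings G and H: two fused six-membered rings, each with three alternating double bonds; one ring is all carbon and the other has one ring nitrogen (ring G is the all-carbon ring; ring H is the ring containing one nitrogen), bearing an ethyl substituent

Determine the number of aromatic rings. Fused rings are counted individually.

Rings A and B form a fused bicyclic system (with one sulfur) with 9 sp² atoms and 10 π electrons from ring double bonds plus a heteroatom lone pair. 10 = 4(2)+2, so the system is aromatic and both rings count as aromatic (benzothiophene).
Ring C has only sp³ atoms, so it is not fully conjugated — not aromatic (cyclohexane ring).
Ring D has only sp³ atoms, so it is not fully conjugated — not aromatic (cyclohexane ring).
Ring E has a continuous p-orbital overlap around the ring; 3 ring double bonds give 6 π electrons. Since 6 = 4n+2 (n=1), ring E is aromatic (benzene ring).
Ring F has one sp³ carbon, so it is not fully conjugated — not aromatic (cyclopentene ring).
Rings G and H form a fused bicyclic system (with one nitrogen) with 10 sp² atoms and 10 π electrons from ring double bonds. 10 = 4(2)+2, so the system is aromatic and both rings count as aromatic (quinoline).
Aromatic: A, B, E, G, H. Total: 5.

5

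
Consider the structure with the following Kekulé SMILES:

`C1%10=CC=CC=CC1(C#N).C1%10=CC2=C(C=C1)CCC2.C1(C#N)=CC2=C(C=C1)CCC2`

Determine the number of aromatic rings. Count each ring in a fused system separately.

2

The SMILES encodes a seven-membered carbon ring with three C=C double bonds and one sp³ carbon; a six-membered carbon ring with three alternating C=C double bonds, fused to a saturated five-membered carbon ring; a six-membered carbon ring with three alternating C=C double bonds, fused to a saturated five-membered carbon ring.
The 7-membered ring has one sp³ carbon, so it is not fully conjugated — not aromatic (cycloheptatriene).
The 6-membered ring is planar and fully conjugated; 3 ring double bonds give 6 π electrons. Since 6 = 4n+2 (n=1), it is aromatic (benzene ring).
The 5-membered ring has three sp³ carbons, so it is not fully conjugated — not aromatic (cyclopentane ring).
The second 6-membered ring is planar and fully conjugated; 3 ring double bonds give 6 π electrons. Since 6 = 4n+2 (n=1), it is aromatic (benzene ring).
The second 5-membered ring has three sp³ carbons, so it is not fully conjugated — not aromatic (cyclopentane ring).
2 of the 5 rings are aromatic. Total: 2.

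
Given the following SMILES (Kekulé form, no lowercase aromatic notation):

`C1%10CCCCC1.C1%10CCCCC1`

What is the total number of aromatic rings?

0

The SMILES encodes a six-membered saturated carbon ring; a six-membered saturated carbon ring.
The 6-membered ring has only sp³ atoms, so it is not fully conjugated — not aromatic (cyclohexane).
The second 6-membered ring has only sp³ atoms, so it is not fully conjugated — not aromatic (cyclohexane).
None of the rings are aromatic. Total: 0.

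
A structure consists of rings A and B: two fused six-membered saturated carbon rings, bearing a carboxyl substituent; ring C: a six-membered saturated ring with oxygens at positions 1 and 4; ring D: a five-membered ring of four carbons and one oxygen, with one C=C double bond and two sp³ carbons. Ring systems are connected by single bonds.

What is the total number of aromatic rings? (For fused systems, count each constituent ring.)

0

Ring A has only sp³ atoms, so it is not fully conjugated — not aromatic (cyclohexane ring).
Ring B has only sp³ atoms, so it is not fully conjugated — not aromatic (cyclohexane ring).
Ring C has only sp³ atoms, so it is not fully conjugated — not aromatic (1,4-dioxane).
Ring D has two sp³ carbons, so it is not fully conjugated — not aromatic (2,3-dihydrofuran).
No ring is aromatic. Total: 0.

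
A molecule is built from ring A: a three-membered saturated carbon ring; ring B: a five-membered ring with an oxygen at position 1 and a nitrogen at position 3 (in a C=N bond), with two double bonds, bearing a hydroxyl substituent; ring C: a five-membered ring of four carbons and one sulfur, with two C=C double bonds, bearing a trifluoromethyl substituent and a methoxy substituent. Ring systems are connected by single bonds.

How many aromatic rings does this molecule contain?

Ring A has only sp³ atoms, so it is not fully conjugated — not aromatic (cyclopropane).
Ring B is planar and fully conjugated; 2 ring double bonds (4 π electrons) plus a heteroatom lone pair (2) give 6 π electrons. That satisfies 4n+2 with n=1, so ring B is aromatic (oxazole).
Ring C has a continuous p-orbital overlap around the ring; 2 ring double bonds (4 π electrons) plus a heteroatom lone pair (2) give 6 π electrons. 6 = 4(1)+2, so ring C is aromatic (thiophene).
Aromatic: B, C. Total: 2.

2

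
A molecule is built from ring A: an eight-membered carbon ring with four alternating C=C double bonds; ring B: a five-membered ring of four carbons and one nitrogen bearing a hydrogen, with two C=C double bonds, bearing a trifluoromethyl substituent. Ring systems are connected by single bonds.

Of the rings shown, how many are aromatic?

Ring A has only sp² ring atoms; a planar conformation would have a fully conjugated π system of 8 electrons. But 8 = 4(2), which is 4n not 4n+2, so ring A is not aromatic (cyclooctatetraene) — cyclooctatetraene distorts into a non-planar tub to avoid antiaromaticity.
Ring B is fully conjugated (every ring atom contributes a p orbital); 2 ring double bonds (4 π electrons) plus a heteroatom lone pair (2) give 6 π electrons. That satisfies 4n+2 with n=1, so ring B is aromatic (pyrrole).
Aromatic: B. Total: 1.

1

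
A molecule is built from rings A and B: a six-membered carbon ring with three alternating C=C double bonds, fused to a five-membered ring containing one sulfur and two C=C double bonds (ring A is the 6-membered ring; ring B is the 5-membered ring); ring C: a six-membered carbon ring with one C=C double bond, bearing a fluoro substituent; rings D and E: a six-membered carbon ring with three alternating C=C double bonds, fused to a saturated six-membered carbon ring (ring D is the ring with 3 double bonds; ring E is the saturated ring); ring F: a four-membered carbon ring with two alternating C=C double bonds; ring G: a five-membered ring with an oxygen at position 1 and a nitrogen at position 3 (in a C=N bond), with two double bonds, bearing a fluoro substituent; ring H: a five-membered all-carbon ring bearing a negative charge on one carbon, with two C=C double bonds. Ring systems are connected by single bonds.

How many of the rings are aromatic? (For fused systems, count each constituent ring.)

Rings A and B form a fused bicyclic system (with one sulfur) with 9 sp² atoms and 10 π electrons from ring double bonds plus a heteroatom lone pair. 10 = 4(2)+2, so the system is aromatic and both rings count as aromatic (benzothiophene).
Ring C has four sp³ carbons, so it is not fully conjugated — not aromatic (cyclohexene).
Ring D is planar and fully conjugated; 3 ring double bonds give 6 π electrons. Since 6 = 4n+2 (n=1), ring D is aromatic (benzene ring).
Ring E has four sp³ carbons, so it is not fully conjugated — not aromatic (cyclohexane ring).
Ring F has only sp² ring atoms; a planar conformation would have a fully conjugated π system of 4 electrons. But 4 = 4(1), which is 4n not 4n+2, so ring F is not aromatic (cyclobutadiene) — cyclobutadiene is antiaromatic and distorts to a rectangle.
Ring G is planar and fully conjugated; 2 ring double bonds (4 π electrons) plus a heteroatom lone pair (2) give 6 π electrons. 6 = 4(1)+2, so ring G is aromatic (oxazole).
Ring H is planar and fully conjugated; 2 ring double bonds (4 π electrons) plus the carbanion lone pair (2) give 6 π electrons. That satisfies 4n+2 with n=1, so ring H is aromatic (cyclopentadienyl anion).
Aromatic: A, B, D, G, H. Total: 5.

5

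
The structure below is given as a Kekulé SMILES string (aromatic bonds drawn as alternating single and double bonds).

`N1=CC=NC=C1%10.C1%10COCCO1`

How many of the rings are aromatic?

1

The SMILES encodes a six-membered ring with nitrogens at positions 1 and 4 and three alternating double bonds; a six-membered saturated ring with oxygens at positions 1 and 4.
The 6-membered ring with two nitrogens (1,4) is fully conjugated (every ring atom contributes a p orbital); 3 ring double bonds give 6 π electrons. Since 6 = 4n+2 (n=1), it is aromatic (pyrazine).
The 6-membered ring with two oxygens (1,4) has only sp³ atoms, so it is not fully conjugated — not aromatic (1,4-dioxane).
1 of the 2 rings is aromatic. Total: 1.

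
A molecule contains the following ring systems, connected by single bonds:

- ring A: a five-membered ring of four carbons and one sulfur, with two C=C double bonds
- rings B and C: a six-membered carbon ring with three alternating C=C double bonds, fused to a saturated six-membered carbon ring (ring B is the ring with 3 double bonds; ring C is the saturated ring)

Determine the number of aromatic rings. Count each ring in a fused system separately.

Ring A is fully conjugated (every ring atom contributes a p orbital); 2 ring double bonds (4 π electrons) plus a heteroatom lone pair (2) give 6 π electrons. That satisfies 4n+2 with n=1, so ring A is aromatic (thiophene).
Ring B is fully conjugated (every ring atom contributes a p orbital); 3 ring double bonds give 6 π electrons. Since 6 = 4n+2 (n=1), ring B is aromatic (benzene ring).
Ring C has four sp³ carbons, so it is not fully conjugated — not aromatic (cyclohexane ring).
Aromatic: A, B. Total: 2.

2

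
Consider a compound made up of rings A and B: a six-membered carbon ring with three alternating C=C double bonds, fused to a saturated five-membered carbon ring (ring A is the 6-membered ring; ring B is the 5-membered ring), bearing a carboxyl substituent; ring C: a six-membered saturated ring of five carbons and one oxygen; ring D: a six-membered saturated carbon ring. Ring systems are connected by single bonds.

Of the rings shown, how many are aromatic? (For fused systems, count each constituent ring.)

Ring A is planar and fully conjugated; 3 ring double bonds give 6 π electrons. That satisfies 4n+2 with n=1, so ring A is aromatic (benzene ring).
Ring B has three sp³ carbons, so it is not fully conjugated — not aromatic (cyclopentane ring).
Ring C has only sp³ atoms, so it is not fully conjugated — not aromatic (tetrahydropyran).
Ring D has only sp³ atoms, so it is not fully conjugated — not aromatic (cyclohexane).
Aromatic: A. Total: 1.

1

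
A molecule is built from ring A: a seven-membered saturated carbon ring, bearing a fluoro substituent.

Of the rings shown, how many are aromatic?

0

Ring A has only sp³ atoms, so it is not fully conjugated — not aromatic (cycloheptane).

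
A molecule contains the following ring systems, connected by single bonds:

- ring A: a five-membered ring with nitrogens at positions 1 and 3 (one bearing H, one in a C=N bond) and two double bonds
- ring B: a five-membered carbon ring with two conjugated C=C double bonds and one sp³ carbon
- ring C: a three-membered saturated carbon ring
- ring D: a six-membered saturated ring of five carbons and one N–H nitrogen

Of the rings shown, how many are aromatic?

Ring A has a continuous p-orbital overlap around the ring; 2 ring double bonds (4 π electrons) plus a heteroatom lone pair (2) give 6 π electrons. 6 = 4(1)+2, so ring A is aromatic (imidazole).
Ring B has one sp³ carbon, so it is not fully conjugated — not aromatic (cyclopentadiene).
Ring C has only sp³ atoms, so it is not fully conjugated — not aromatic (cyclopropane).
Ring D has only sp³ atoms, so it is not fully conjugated — not aromatic (piperidine).
Aromatic: A. Total: 1.

1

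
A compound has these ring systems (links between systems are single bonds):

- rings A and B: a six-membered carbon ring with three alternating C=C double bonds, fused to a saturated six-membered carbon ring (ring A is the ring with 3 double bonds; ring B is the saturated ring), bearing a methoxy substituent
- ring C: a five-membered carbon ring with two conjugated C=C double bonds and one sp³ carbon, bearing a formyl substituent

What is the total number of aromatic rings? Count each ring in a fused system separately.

1

Ring A is fully conjugated (every ring atom contributes a p orbital); 3 ring double bonds give 6 π electrons. That satisfies 4n+2 with n=1, so ring A is aromatic (benzene ring).
Ring B has four sp³ carbons, so it is not fully conjugated — not aromatic (cyclohexane ring).
Ring C has one sp³ carbon, so it is not fully conjugated — not aromatic (cyclopentadiene).
Aromatic: A. Total: 1.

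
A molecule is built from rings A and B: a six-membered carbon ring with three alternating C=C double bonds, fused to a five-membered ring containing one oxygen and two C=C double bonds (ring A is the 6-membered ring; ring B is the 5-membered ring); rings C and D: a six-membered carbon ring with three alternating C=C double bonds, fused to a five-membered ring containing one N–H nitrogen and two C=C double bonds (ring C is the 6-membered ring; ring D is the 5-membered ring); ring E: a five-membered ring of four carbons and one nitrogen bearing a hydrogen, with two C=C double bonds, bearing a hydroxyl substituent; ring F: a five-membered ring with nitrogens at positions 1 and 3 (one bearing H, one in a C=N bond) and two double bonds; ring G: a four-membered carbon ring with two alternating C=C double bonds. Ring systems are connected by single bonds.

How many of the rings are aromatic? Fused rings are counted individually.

6

Rings A and B form a fused bicyclic system (with one oxygen) with 9 sp² atoms and 10 π electrons from ring double bonds plus a heteroatom lone pair. 10 = 4(2)+2, so the system is aromatic and both rings count as aromatic (benzofuran).
Rings C and D form a fused bicyclic system (with one N–H) with 9 sp² atoms and 10 π electrons from ring double bonds plus a heteroatom lone pair. 10 = 4(2)+2, so the system is aromatic and both rings count as aromatic (indole).
Ring E has a continuous p-orbital overlap around the ring; 2 ring double bonds (4 π electrons) plus a heteroatom lone pair (2) give 6 π electrons. Since 6 = 4n+2 (n=1), ring E is aromatic (pyrrole).
Ring F is fully conjugated (every ring atom contributes a p orbital); 2 ring double bonds (4 π electrons) plus a heteroatom lone pair (2) give 6 π electrons. Since 6 = 4n+2 (n=1), ring F is aromatic (imidazole).
Ring G has only sp² ring atoms; a planar conformation would have a fully conjugated π system of 4 electrons. But 4 = 4(1), which is 4n not 4n+2, so ring G is not aromatic (cyclobutadiene) — cyclobutadiene is antiaromatic and distorts to a rectangle.
Aromatic: A, B, C, D, E, F. Total: 6.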